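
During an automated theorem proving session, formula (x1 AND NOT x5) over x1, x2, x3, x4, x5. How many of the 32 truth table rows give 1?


Formula: (x1 AND NOT x5) over 5 vars (32 rows)
Evaluate each row (x1, x2, x3, x4, x5 as bits, MSB first):
  row 0 [00000]: (0 AND NOT 0) -> 0
  row 1 [00001]: (0 AND NOT 1) -> 0
  row 2 [00010]: (0 AND NOT 0) -> 0
  row 3 [00011]: (0 AND NOT 1) -> 0
  row 4 [00100]: (0 AND NOT 0) -> 0
  row 5 [00101]: (0 AND NOT 1) -> 0
  row 6 [00110]: (0 AND NOT 0) -> 0
  row 7 [00111]: (0 AND NOT 1) -> 0
  row 8 [01000]: (0 AND NOT 0) -> 0
  row 9 [01001]: (0 AND NOT 1) -> 0
  row 10 [01010]: (0 AND NOT 0) -> 0
  row 11 [01011]: (0 AND NOT 1) -> 0
  row 12 [01100]: (0 AND NOT 0) -> 0
  row 13 [01101]: (0 AND NOT 1) -> 0
  row 14 [01110]: (0 AND NOT 0) -> 0
  row 15 [01111]: (0 AND NOT 1) -> 0
  row 16 [10000]: (1 AND NOT 0) -> 1
  row 17 [10001]: (1 AND NOT 1) -> 0
  row 18 [10010]: (1 AND NOT 0) -> 1
  row 19 [10011]: (1 AND NOT 1) -> 0
  row 20 [10100]: (1 AND NOT 0) -> 1
  row 21 [10101]: (1 AND NOT 1) -> 0
  row 22 [10110]: (1 AND NOT 0) -> 1
  row 23 [10111]: (1 AND NOT 1) -> 0
  row 24 [11000]: (1 AND NOT 0) -> 1
  row 25 [11001]: (1 AND NOT 1) -> 0
  row 26 [11010]: (1 AND NOT 0) -> 1
  row 27 [11011]: (1 AND NOT 1) -> 0
  row 28 [11100]: (1 AND NOT 0) -> 1
  row 29 [11101]: (1 AND NOT 1) -> 0
  row 30 [11110]: (1 AND NOT 0) -> 1
  row 31 [11111]: (1 AND NOT 1) -> 0
Full result column, 8 rows per line (x1,x2 fixed per line; x3,x4,x5 runs 000..111 left to right):
  rows 0-7 [x1,x2=00]: 00000000  (ones: 0)
  rows 8-15 [x1,x2=01]: 00000000  (ones: 0)
  rows 16-23 [x1,x2=10]: 10101010  (ones: 4)
  rows 24-31 [x1,x2=11]: 10101010  (ones: 4)
Count of 1-rows = 0+0+4+4 = 8

8


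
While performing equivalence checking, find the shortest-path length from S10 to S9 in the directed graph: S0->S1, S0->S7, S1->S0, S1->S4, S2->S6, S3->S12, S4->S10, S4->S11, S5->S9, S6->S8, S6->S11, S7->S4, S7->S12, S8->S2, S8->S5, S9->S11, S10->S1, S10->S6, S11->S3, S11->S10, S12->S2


BFS layer-by-layer from S10:
  dist 0: {S10}
  dist 1: {S1, S6}
  dist 2: {S0, S4, S8, S11}
  dist 3: {S2, S3, S5, S7}
  dist 4: {S9, S12}
  -> S9 reached at distance 4
Shortest path length = 4

4


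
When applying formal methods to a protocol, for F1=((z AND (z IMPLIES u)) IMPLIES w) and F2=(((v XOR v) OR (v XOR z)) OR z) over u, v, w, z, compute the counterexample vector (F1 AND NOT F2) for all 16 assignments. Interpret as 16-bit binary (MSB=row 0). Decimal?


F1 = ((z AND (z IMPLIES u)) IMPLIES w)
F2 = (((v XOR v) OR (v XOR z)) OR z)
Counterexample to F1=>F2 is where F1=1 and F2=0.
Evaluate each row (bits = u,v,w,z, MSB first):
  row 0 [0000]: F1=1 F2=0 -> F1&~F2 -> 1
  row 1 [0001]: F1=1 F2=1 -> F1&~F2 -> 0
  row 2 [0010]: F1=1 F2=0 -> F1&~F2 -> 1
  row 3 [0011]: F1=1 F2=1 -> F1&~F2 -> 0
  row 4 [0100]: F1=1 F2=1 -> F1&~F2 -> 0
  row 5 [0101]: F1=1 F2=1 -> F1&~F2 -> 0
  row 6 [0110]: F1=1 F2=1 -> F1&~F2 -> 0
  row 7 [0111]: F1=1 F2=1 -> F1&~F2 -> 0
  row 8 [1000]: F1=1 F2=0 -> F1&~F2 -> 1
  row 9 [1001]: F1=0 F2=1 -> F1&~F2 -> 0
  row 10 [1010]: F1=1 F2=0 -> F1&~F2 -> 1
  row 11 [1011]: F1=1 F2=1 -> F1&~F2 -> 0
  row 12 [1100]: F1=1 F2=1 -> F1&~F2 -> 0
  row 13 [1101]: F1=0 F2=1 -> F1&~F2 -> 0
  row 14 [1110]: F1=1 F2=1 -> F1&~F2 -> 0
  row 15 [1111]: F1=1 F2=1 -> F1&~F2 -> 0
Full result column, 4 rows per line (u,v fixed per line; w,z runs 00..11 left to right):
  rows 0-3 [u,v=00]: 1010  = hex A
  rows 4-7 [u,v=01]: 0000  = hex 0
  rows 8-11 [u,v=10]: 1010  = hex A
  rows 12-15 [u,v=11]: 0000  = hex 0
Counterexample vector (row 0 .. row 15) = 1010000010100000
Output column grouped in 4s = 1010 0000 1010 0000 = 0xA0A0
Convert to decimal digit by digit (value = value*16 + digit):
  A -> 10
  10*16 + 0 = 160
  160*16 + 10 (A) = 2570
  2570*16 + 0 = 41120
Decimal = 41120

41120


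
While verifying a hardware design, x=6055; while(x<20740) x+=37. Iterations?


Step 1: x goes from 6055 toward 20740 by 37; the body runs while x<20740, so iterations = ceil((bound-start)/step)
Step 2: Distance=14685
Step 3: ceil(14685/37)=397

397


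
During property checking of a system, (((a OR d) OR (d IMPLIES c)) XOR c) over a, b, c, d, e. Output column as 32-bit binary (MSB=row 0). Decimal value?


Formula: (((a OR d) OR (d IMPLIES c)) XOR c) over a, b, c, d, e (32 rows)
Evaluate each row (bits = a,b,c,d,e, MSB first):
  row 0 [00000]: (((0 OR 0) OR (0 IMPLIES 0)) XOR 0) -> 1
  row 1 [00001]: (((0 OR 0) OR (0 IMPLIES 0)) XOR 0) -> 1
  row 2 [00010]: (((0 OR 1) OR (1 IMPLIES 0)) XOR 0) -> 1
  row 3 [00011]: (((0 OR 1) OR (1 IMPLIES 0)) XOR 0) -> 1
  row 4 [00100]: (((0 OR 0) OR (0 IMPLIES 1)) XOR 1) -> 0
  row 5 [00101]: (((0 OR 0) OR (0 IMPLIES 1)) XOR 1) -> 0
  row 6 [00110]: (((0 OR 1) OR (1 IMPLIES 1)) XOR 1) -> 0
  row 7 [00111]: (((0 OR 1) OR (1 IMPLIES 1)) XOR 1) -> 0
  row 8 [01000]: (((0 OR 0) OR (0 IMPLIES 0)) XOR 0) -> 1
  row 9 [01001]: (((0 OR 0) OR (0 IMPLIES 0)) XOR 0) -> 1
  row 10 [01010]: (((0 OR 1) OR (1 IMPLIES 0)) XOR 0) -> 1
  row 11 [01011]: (((0 OR 1) OR (1 IMPLIES 0)) XOR 0) -> 1
  row 12 [01100]: (((0 OR 0) OR (0 IMPLIES 1)) XOR 1) -> 0
  row 13 [01101]: (((0 OR 0) OR (0 IMPLIES 1)) XOR 1) -> 0
  row 14 [01110]: (((0 OR 1) OR (1 IMPLIES 1)) XOR 1) -> 0
  row 15 [01111]: (((0 OR 1) OR (1 IMPLIES 1)) XOR 1) -> 0
  row 16 [10000]: (((1 OR 0) OR (0 IMPLIES 0)) XOR 0) -> 1
  row 17 [10001]: (((1 OR 0) OR (0 IMPLIES 0)) XOR 0) -> 1
  row 18 [10010]: (((1 OR 1) OR (1 IMPLIES 0)) XOR 0) -> 1
  row 19 [10011]: (((1 OR 1) OR (1 IMPLIES 0)) XOR 0) -> 1
  row 20 [10100]: (((1 OR 0) OR (0 IMPLIES 1)) XOR 1) -> 0
  row 21 [10101]: (((1 OR 0) OR (0 IMPLIES 1)) XOR 1) -> 0
  row 22 [10110]: (((1 OR 1) OR (1 IMPLIES 1)) XOR 1) -> 0
  row 23 [10111]: (((1 OR 1) OR (1 IMPLIES 1)) XOR 1) -> 0
  row 24 [11000]: (((1 OR 0) OR (0 IMPLIES 0)) XOR 0) -> 1
  row 25 [11001]: (((1 OR 0) OR (0 IMPLIES 0)) XOR 0) -> 1
  row 26 [11010]: (((1 OR 1) OR (1 IMPLIES 0)) XOR 0) -> 1
  row 27 [11011]: (((1 OR 1) OR (1 IMPLIES 0)) XOR 0) -> 1
  row 28 [11100]: (((1 OR 0) OR (0 IMPLIES 1)) XOR 1) -> 0
  row 29 [11101]: (((1 OR 0) OR (0 IMPLIES 1)) XOR 1) -> 0
  row 30 [11110]: (((1 OR 1) OR (1 IMPLIES 1)) XOR 1) -> 0
  row 31 [11111]: (((1 OR 1) OR (1 IMPLIES 1)) XOR 1) -> 0
Full result column, 4 rows per line (a,b,c fixed per line; d,e runs 00..11 left to right):
  rows 0-3 [a,b,c=000]: 1111  = hex F
  rows 4-7 [a,b,c=001]: 0000  = hex 0
  rows 8-11 [a,b,c=010]: 1111  = hex F
  rows 12-15 [a,b,c=011]: 0000  = hex 0
  rows 16-19 [a,b,c=100]: 1111  = hex F
  rows 20-23 [a,b,c=101]: 0000  = hex 0
  rows 24-27 [a,b,c=110]: 1111  = hex F
  rows 28-31 [a,b,c=111]: 0000  = hex 0
Output column (row 0 .. row 31) = 11110000111100001111000011110000
Output column grouped in 4s = 1111 0000 1111 0000 1111 0000 1111 0000 = 0xF0F0F0F0
Convert to decimal digit by digit (value = value*16 + digit):
  F -> 15
  15*16 + 0 = 240
  240*16 + 15 (F) = 3855
  3855*16 + 0 = 61680
  61680*16 + 15 (F) = 986895
  986895*16 + 0 = 15790320
  15790320*16 + 15 (F) = 252645135
  252645135*16 + 0 = 4042322160
Decimal = 4042322160

4042322160


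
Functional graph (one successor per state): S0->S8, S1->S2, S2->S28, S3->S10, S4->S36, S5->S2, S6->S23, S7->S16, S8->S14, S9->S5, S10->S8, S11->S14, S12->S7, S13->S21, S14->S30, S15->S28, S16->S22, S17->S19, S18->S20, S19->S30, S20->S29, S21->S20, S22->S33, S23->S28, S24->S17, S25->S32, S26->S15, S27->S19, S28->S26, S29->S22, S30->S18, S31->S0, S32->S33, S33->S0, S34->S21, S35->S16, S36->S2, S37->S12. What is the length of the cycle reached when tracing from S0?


Trace from S0 until a state repeats:
  S0 -> S8 -> S14 -> S30 -> S18 -> S20 -> S29 -> S22 -> S33 -> S0
S0 first seen at step 0, revisited at step 9.
Cycle length = 9 - 0 = 9

9


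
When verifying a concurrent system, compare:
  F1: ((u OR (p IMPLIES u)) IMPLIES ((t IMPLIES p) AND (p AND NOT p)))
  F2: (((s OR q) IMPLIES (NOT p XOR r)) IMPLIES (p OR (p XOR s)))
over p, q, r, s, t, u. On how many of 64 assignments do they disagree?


F1 = ((u OR (p IMPLIES u)) IMPLIES ((t IMPLIES p) AND (p AND NOT p)))
F2 = (((s OR q) IMPLIES (NOT p XOR r)) IMPLIES (p OR (p XOR s)))
Evaluate both on each of 64 rows (bits = p,q,r,s,t,u):
  row 0 [000000]: F1=0 F2=0 -> 0
  row 1 [000001]: F1=0 F2=0 -> 0
  row 2 [000010]: F1=0 F2=0 -> 0
  row 3 [000011]: F1=0 F2=0 -> 0
  row 4 [000100]: F1=0 F2=1 (differ) -> 1
  (every remaining row is evaluated the same way; all 64 results are listed next)
Full result column, 8 rows per line (p,q,r fixed per line; s,t,u runs 000..111 left to right):
  rows 0-7 [p,q,r=000]: 00001111  (ones: 4)
  rows 8-15 [p,q,r=001]: 00001111  (ones: 4)
  rows 16-23 [p,q,r=010]: 00001111  (ones: 4)
  rows 24-31 [p,q,r=011]: 11111111  (ones: 8)
  rows 32-39 [p,q,r=100]: 01010101  (ones: 4)
  rows 40-47 [p,q,r=101]: 01010101  (ones: 4)
  rows 48-55 [p,q,r=110]: 01010101  (ones: 4)
  rows 56-63 [p,q,r=111]: 01010101  (ones: 4)
Disagreements = 4+4+4+8+4+4+4+4 = 36

36


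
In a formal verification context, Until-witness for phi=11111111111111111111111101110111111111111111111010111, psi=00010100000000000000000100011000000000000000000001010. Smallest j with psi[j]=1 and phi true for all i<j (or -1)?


(phi U psi) at 0: need smallest j with psi[j]=1 and phi[i]=1 for all i in [0,j).
Scan from step 0:
  step 0: phi=1, psi=0 -> continue
  step 1: phi=1, psi=0 -> continue
  step 2: phi=1, psi=0 -> continue
  step 3: psi=1 and phi held for [0,3) -> witness found
Witness step = 3

3


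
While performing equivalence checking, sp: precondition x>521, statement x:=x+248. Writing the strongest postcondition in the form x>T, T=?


Formula: sp(P, x:=E) = exists old_x. (x = E[old_x/x]) AND P[old_x/x] (old_x is the value of x before the assignment; eliminate old_x by solving x = E[old_x/x] for old_x)
Step 1: Precondition P: x>521, i.e. old_x > 521
Step 2: Assignment gives x = old_x + 248, so old_x = x - 248
Step 3: Substitute into P: x - 248 > 521
Step 4: Simplify: x > 521+248 = 769

769


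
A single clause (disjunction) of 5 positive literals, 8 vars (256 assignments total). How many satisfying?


Step 1: Total=2^8=256
Step 2: Unsat when all 5 false: 2^3=8
Step 3: Sat=256-8=248

248


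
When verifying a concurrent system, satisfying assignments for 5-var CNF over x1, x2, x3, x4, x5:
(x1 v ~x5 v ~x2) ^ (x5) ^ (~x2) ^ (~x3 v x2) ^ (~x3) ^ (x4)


CNF with 6 clauses over 5 vars (32 assignments).
An assignment satisfies CNF iff every clause has >=1 true literal.
Check each row (bits = x1,x2,x3,x4,x5; clause T/F shown):
  row 0 [00000]: clauses=TFTTTF -> 0
  row 1 [00001]: clauses=TTTTTF -> 0
  row 2 [00010]: clauses=TFTTTT -> 0
  row 3 [00011]: clauses=TTTTTT -> 1
  row 4 [00100]: clauses=TFTFFF -> 0
  row 5 [00101]: clauses=TTTFFF -> 0
  row 6 [00110]: clauses=TFTFFT -> 0
  row 7 [00111]: clauses=TTTFFT -> 0
  row 8 [01000]: clauses=TFFTTF -> 0
  row 9 [01001]: clauses=FTFTTF -> 0
  row 10 [01010]: clauses=TFFTTT -> 0
  row 11 [01011]: clauses=FTFTTT -> 0
  row 12 [01100]: clauses=TFFTFF -> 0
  row 13 [01101]: clauses=FTFTFF -> 0
  row 14 [01110]: clauses=TFFTFT -> 0
  row 15 [01111]: clauses=FTFTFT -> 0
  row 16 [10000]: clauses=TFTTTF -> 0
  row 17 [10001]: clauses=TTTTTF -> 0
  row 18 [10010]: clauses=TFTTTT -> 0
  row 19 [10011]: clauses=TTTTTT -> 1
  row 20 [10100]: clauses=TFTFFF -> 0
  row 21 [10101]: clauses=TTTFFF -> 0
  row 22 [10110]: clauses=TFTFFT -> 0
  row 23 [10111]: clauses=TTTFFT -> 0
  row 24 [11000]: clauses=TFFTTF -> 0
  row 25 [11001]: clauses=TTFTTF -> 0
  row 26 [11010]: clauses=TFFTTT -> 0
  row 27 [11011]: clauses=TTFTTT -> 0
  row 28 [11100]: clauses=TFFTFF -> 0
  row 29 [11101]: clauses=TTFTFF -> 0
  row 30 [11110]: clauses=TFFTFT -> 0
  row 31 [11111]: clauses=TTFTFT -> 0
Full result column, 8 rows per line (x1,x2 fixed per line; x3,x4,x5 runs 000..111 left to right):
  rows 0-7 [x1,x2=00]: 00010000  (ones: 1)
  rows 8-15 [x1,x2=01]: 00000000  (ones: 0)
  rows 16-23 [x1,x2=10]: 00010000  (ones: 1)
  rows 24-31 [x1,x2=11]: 00000000  (ones: 0)
Satisfying assignments = 1+0+1+0 = 2

2


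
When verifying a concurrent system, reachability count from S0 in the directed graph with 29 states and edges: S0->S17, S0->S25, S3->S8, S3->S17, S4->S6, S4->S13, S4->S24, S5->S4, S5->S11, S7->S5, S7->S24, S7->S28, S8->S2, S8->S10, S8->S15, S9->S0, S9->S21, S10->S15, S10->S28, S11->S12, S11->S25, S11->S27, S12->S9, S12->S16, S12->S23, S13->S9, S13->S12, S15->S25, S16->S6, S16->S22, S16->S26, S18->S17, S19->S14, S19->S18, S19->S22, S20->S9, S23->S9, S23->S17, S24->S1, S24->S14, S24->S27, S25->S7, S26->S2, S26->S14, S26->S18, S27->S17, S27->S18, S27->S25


BFS from S0:
  layer 0: {S0}
  layer 1: {S17, S25}
  layer 2: {S7}
  layer 3: {S5, S24, S28}
  layer 4: {S1, S4, S11, S14, S27}
  layer 5: {S6, S12, S13, S18}
  layer 6: {S9, S16, S23}
  layer 7: {S21, S22, S26}
  layer 8: {S2}
Reachable set: {S0, S1, S2, S4, S5, S6, S7, S9, S11, S12, S13, S14, S16, S17, S18, S21, S22, S23, S24, S25, S26, S27, S28}
Count = 23

23


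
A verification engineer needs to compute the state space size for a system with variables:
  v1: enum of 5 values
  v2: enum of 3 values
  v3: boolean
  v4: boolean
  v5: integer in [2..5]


State space = product of domain sizes of all variables.
Domain sizes:
  v1 (enum of 5 values): 5
  v2 (enum of 3 values): 3
  v3 (boolean): 2
  v4 (boolean): 2
  v5 (integer in [2..5]): 4
Product = 5 * 3 * 2 * 2 * 4 = 240

240


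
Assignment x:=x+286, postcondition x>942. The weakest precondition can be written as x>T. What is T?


Formula: wp(x:=E, P) = P[E/x] (substitute E for x in postcondition)
Step 1: Postcondition: x>942
Step 2: Substitute x+286 for x: x+286>942
Step 3: Solve for x: x > 942-286 = 656

656


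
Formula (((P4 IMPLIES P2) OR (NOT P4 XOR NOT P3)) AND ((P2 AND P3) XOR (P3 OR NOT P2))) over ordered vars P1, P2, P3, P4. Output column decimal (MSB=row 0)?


Formula: (((P4 IMPLIES P2) OR (NOT P4 XOR NOT P3)) AND ((P2 AND P3) XOR (P3 OR NOT P2))) over P1, P2, P3, P4 (16 rows)
Evaluate each row (bits = P1,P2,P3,P4, MSB first):
  row 0 [0000]: (((0 IMPLIES 0) OR (NOT 0 XOR NOT 0)) AND ((0 AND 0) XOR (0 OR NOT 0))) -> 1
  row 1 [0001]: (((1 IMPLIES 0) OR (NOT 1 XOR NOT 0)) AND ((0 AND 0) XOR (0 OR NOT 0))) -> 1
  row 2 [0010]: (((0 IMPLIES 0) OR (NOT 0 XOR NOT 1)) AND ((0 AND 1) XOR (1 OR NOT 0))) -> 1
  row 3 [0011]: (((1 IMPLIES 0) OR (NOT 1 XOR NOT 1)) AND ((0 AND 1) XOR (1 OR NOT 0))) -> 0
  row 4 [0100]: (((0 IMPLIES 1) OR (NOT 0 XOR NOT 0)) AND ((1 AND 0) XOR (0 OR NOT 1))) -> 0
  row 5 [0101]: (((1 IMPLIES 1) OR (NOT 1 XOR NOT 0)) AND ((1 AND 0) XOR (0 OR NOT 1))) -> 0
  row 6 [0110]: (((0 IMPLIES 1) OR (NOT 0 XOR NOT 1)) AND ((1 AND 1) XOR (1 OR NOT 1))) -> 0
  row 7 [0111]: (((1 IMPLIES 1) OR (NOT 1 XOR NOT 1)) AND ((1 AND 1) XOR (1 OR NOT 1))) -> 0
  row 8 [1000]: (((0 IMPLIES 0) OR (NOT 0 XOR NOT 0)) AND ((0 AND 0) XOR (0 OR NOT 0))) -> 1
  row 9 [1001]: (((1 IMPLIES 0) OR (NOT 1 XOR NOT 0)) AND ((0 AND 0) XOR (0 OR NOT 0))) -> 1
  row 10 [1010]: (((0 IMPLIES 0) OR (NOT 0 XOR NOT 1)) AND ((0 AND 1) XOR (1 OR NOT 0))) -> 1
  row 11 [1011]: (((1 IMPLIES 0) OR (NOT 1 XOR NOT 1)) AND ((0 AND 1) XOR (1 OR NOT 0))) -> 0
  row 12 [1100]: (((0 IMPLIES 1) OR (NOT 0 XOR NOT 0)) AND ((1 AND 0) XOR (0 OR NOT 1))) -> 0
  row 13 [1101]: (((1 IMPLIES 1) OR (NOT 1 XOR NOT 0)) AND ((1 AND 0) XOR (0 OR NOT 1))) -> 0
  row 14 [1110]: (((0 IMPLIES 1) OR (NOT 0 XOR NOT 1)) AND ((1 AND 1) XOR (1 OR NOT 1))) -> 0
  row 15 [1111]: (((1 IMPLIES 1) OR (NOT 1 XOR NOT 1)) AND ((1 AND 1) XOR (1 OR NOT 1))) -> 0
Full result column, 4 rows per line (P1,P2 fixed per line; P3,P4 runs 00..11 left to right):
  rows 0-3 [P1,P2=00]: 1110  = hex E
  rows 4-7 [P1,P2=01]: 0000  = hex 0
  rows 8-11 [P1,P2=10]: 1110  = hex E
  rows 12-15 [P1,P2=11]: 0000  = hex 0
Output column (row 0 .. row 15) = 1110000011100000
Output column grouped in 4s = 1110 0000 1110 0000 = 0xE0E0
Convert to decimal digit by digit (value = value*16 + digit):
  E -> 14
  14*16 + 0 = 224
  224*16 + 14 (E) = 3598
  3598*16 + 0 = 57568
Decimal = 57568

57568


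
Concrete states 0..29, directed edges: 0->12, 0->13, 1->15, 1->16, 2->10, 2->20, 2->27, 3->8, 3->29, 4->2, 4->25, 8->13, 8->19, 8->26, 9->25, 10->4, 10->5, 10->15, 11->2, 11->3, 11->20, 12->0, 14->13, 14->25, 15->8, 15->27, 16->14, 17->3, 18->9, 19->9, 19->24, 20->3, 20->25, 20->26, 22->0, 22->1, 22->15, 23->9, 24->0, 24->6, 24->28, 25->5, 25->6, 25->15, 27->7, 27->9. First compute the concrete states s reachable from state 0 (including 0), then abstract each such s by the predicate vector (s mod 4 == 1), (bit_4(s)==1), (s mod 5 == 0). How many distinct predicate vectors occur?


BFS from 0:
Concrete reachable: {0, 12, 13}
Abstract via predicates (s mod 4 == 1), (bit_4(s)==1), (s mod 5 == 0):
  (0,0,0) <- {12}
  (0,0,1) <- {0}
  (1,0,0) <- {13}
Distinct abstract states = 3

3


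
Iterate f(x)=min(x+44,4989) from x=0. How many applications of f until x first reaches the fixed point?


Step 1: x=0, cap=4989, increment=44
Step 2: x grows by 44 each step until capped at 4989; fixed point is x=4989
Step 3: iterations = ceil(4989/44) = 114

114


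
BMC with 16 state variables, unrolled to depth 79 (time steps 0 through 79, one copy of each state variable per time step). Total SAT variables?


BMC unrolls to depth k, creating one copy of each state var for steps 0..k.
Step count = 79 + 1 = 80 (steps 0 through 79)
Vars per step = 16
Total = 16 * 80 = 1280

1280


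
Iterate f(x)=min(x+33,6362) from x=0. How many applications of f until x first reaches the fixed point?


Step 1: x=0, cap=6362, increment=33
Step 2: x grows by 33 each step until capped at 6362; fixed point is x=6362
Step 3: iterations = ceil(6362/33) = 193

193


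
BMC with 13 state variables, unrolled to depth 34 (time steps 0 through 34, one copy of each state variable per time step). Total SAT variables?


BMC unrolls to depth k, creating one copy of each state var for steps 0..k.
Step count = 34 + 1 = 35 (steps 0 through 34)
Vars per step = 13
Total = 13 * 35 = 455

455


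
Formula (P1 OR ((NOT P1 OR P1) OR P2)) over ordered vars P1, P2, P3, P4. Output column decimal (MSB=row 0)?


Formula: (P1 OR ((NOT P1 OR P1) OR P2)) over P1, P2, P3, P4 (16 rows)
Evaluate each row (bits = P1,P2,P3,P4, MSB first):
  row 0 [0000]: (0 OR ((NOT 0 OR 0) OR 0)) -> 1
  row 1 [0001]: (0 OR ((NOT 0 OR 0) OR 0)) -> 1
  row 2 [0010]: (0 OR ((NOT 0 OR 0) OR 0)) -> 1
  row 3 [0011]: (0 OR ((NOT 0 OR 0) OR 0)) -> 1
  row 4 [0100]: (0 OR ((NOT 0 OR 0) OR 1)) -> 1
  row 5 [0101]: (0 OR ((NOT 0 OR 0) OR 1)) -> 1
  row 6 [0110]: (0 OR ((NOT 0 OR 0) OR 1)) -> 1
  row 7 [0111]: (0 OR ((NOT 0 OR 0) OR 1)) -> 1
  row 8 [1000]: (1 OR ((NOT 1 OR 1) OR 0)) -> 1
  row 9 [1001]: (1 OR ((NOT 1 OR 1) OR 0)) -> 1
  row 10 [1010]: (1 OR ((NOT 1 OR 1) OR 0)) -> 1
  row 11 [1011]: (1 OR ((NOT 1 OR 1) OR 0)) -> 1
  row 12 [1100]: (1 OR ((NOT 1 OR 1) OR 1)) -> 1
  row 13 [1101]: (1 OR ((NOT 1 OR 1) OR 1)) -> 1
  row 14 [1110]: (1 OR ((NOT 1 OR 1) OR 1)) -> 1
  row 15 [1111]: (1 OR ((NOT 1 OR 1) OR 1)) -> 1
Full result column, 4 rows per line (P1,P2 fixed per line; P3,P4 runs 00..11 left to right):
  rows 0-3 [P1,P2=00]: 1111  = hex F
  rows 4-7 [P1,P2=01]: 1111  = hex F
  rows 8-11 [P1,P2=10]: 1111  = hex F
  rows 12-15 [P1,P2=11]: 1111  = hex F
Output column (row 0 .. row 15) = 1111111111111111
Output column grouped in 4s = 1111 1111 1111 1111 = 0xFFFF
Convert to decimal digit by digit (value = value*16 + digit):
  F -> 15
  15*16 + 15 (F) = 255
  255*16 + 15 (F) = 4095
  4095*16 + 15 (F) = 65535
Decimal = 65535

65535


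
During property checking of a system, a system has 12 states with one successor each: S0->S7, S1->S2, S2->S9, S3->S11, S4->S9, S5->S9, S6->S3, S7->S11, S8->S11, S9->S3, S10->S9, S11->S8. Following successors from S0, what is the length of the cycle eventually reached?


Trace from S0 until a state repeats:
  S0 -> S7 -> S11 -> S8 -> S11
S11 first seen at step 2, revisited at step 4.
Cycle length = 4 - 2 = 2

2


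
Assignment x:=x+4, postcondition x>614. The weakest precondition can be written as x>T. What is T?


Formula: wp(x:=E, P) = P[E/x] (substitute E for x in postcondition)
Step 1: Postcondition: x>614
Step 2: Substitute x+4 for x: x+4>614
Step 3: Solve for x: x > 614-4 = 610

610


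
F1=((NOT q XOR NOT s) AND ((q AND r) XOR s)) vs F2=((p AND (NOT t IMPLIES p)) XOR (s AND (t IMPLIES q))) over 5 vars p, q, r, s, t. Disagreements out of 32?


F1 = ((NOT q XOR NOT s) AND ((q AND r) XOR s))
F2 = ((p AND (NOT t IMPLIES p)) XOR (s AND (t IMPLIES q)))
Evaluate both on each of 32 rows (bits = p,q,r,s,t):
  row 0 [00000]: F1=0 F2=0 -> 0
  row 1 [00001]: F1=0 F2=0 -> 0
  row 2 [00010]: F1=1 F2=1 -> 0
  row 3 [00011]: F1=1 F2=0 (differ) -> 1
  row 4 [00100]: F1=0 F2=0 -> 0
  row 5 [00101]: F1=0 F2=0 -> 0
  row 6 [00110]: F1=1 F2=1 -> 0
  row 7 [00111]: F1=1 F2=0 (differ) -> 1
  row 8 [01000]: F1=0 F2=0 -> 0
  row 9 [01001]: F1=0 F2=0 -> 0
  row 10 [01010]: F1=0 F2=1 (differ) -> 1
  row 11 [01011]: F1=0 F2=1 (differ) -> 1
  row 12 [01100]: F1=1 F2=0 (differ) -> 1
  row 13 [01101]: F1=1 F2=0 (differ) -> 1
  row 14 [01110]: F1=0 F2=1 (differ) -> 1
  row 15 [01111]: F1=0 F2=1 (differ) -> 1
  row 16 [10000]: F1=0 F2=1 (differ) -> 1
  row 17 [10001]: F1=0 F2=1 (differ) -> 1
  row 18 [10010]: F1=1 F2=0 (differ) -> 1
  row 19 [10011]: F1=1 F2=1 -> 0
  row 20 [10100]: F1=0 F2=1 (differ) -> 1
  row 21 [10101]: F1=0 F2=1 (differ) -> 1
  row 22 [10110]: F1=1 F2=0 (differ) -> 1
  row 23 [10111]: F1=1 F2=1 -> 0
  row 24 [11000]: F1=0 F2=1 (differ) -> 1
  row 25 [11001]: F1=0 F2=1 (differ) -> 1
  row 26 [11010]: F1=0 F2=0 -> 0
  row 27 [11011]: F1=0 F2=0 -> 0
  row 28 [11100]: F1=1 F2=1 -> 0
  row 29 [11101]: F1=1 F2=1 -> 0
  row 30 [11110]: F1=0 F2=0 -> 0
  row 31 [11111]: F1=0 F2=0 -> 0
Full result column, 8 rows per line (p,q fixed per line; r,s,t runs 000..111 left to right):
  rows 0-7 [p,q=00]: 00010001  (ones: 2)
  rows 8-15 [p,q=01]: 00111111  (ones: 6)
  rows 16-23 [p,q=10]: 11101110  (ones: 6)
  rows 24-31 [p,q=11]: 11000000  (ones: 2)
Disagreements = 2+6+6+2 = 16

16


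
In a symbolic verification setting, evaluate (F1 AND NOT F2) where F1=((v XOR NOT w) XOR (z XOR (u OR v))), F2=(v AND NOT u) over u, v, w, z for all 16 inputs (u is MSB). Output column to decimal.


F1 = ((v XOR NOT w) XOR (z XOR (u OR v)))
F2 = (v AND NOT u)
Counterexample to F1=>F2 is where F1=1 and F2=0.
Evaluate each row (bits = u,v,w,z, MSB first):
  row 0 [0000]: F1=1 F2=0 -> F1&~F2 -> 1
  row 1 [0001]: F1=0 F2=0 -> F1&~F2 -> 0
  row 2 [0010]: F1=0 F2=0 -> F1&~F2 -> 0
  row 3 [0011]: F1=1 F2=0 -> F1&~F2 -> 1
  row 4 [0100]: F1=1 F2=1 -> F1&~F2 -> 0
  row 5 [0101]: F1=0 F2=1 -> F1&~F2 -> 0
  row 6 [0110]: F1=0 F2=1 -> F1&~F2 -> 0
  row 7 [0111]: F1=1 F2=1 -> F1&~F2 -> 0
  row 8 [1000]: F1=0 F2=0 -> F1&~F2 -> 0
  row 9 [1001]: F1=1 F2=0 -> F1&~F2 -> 1
  row 10 [1010]: F1=1 F2=0 -> F1&~F2 -> 1
  row 11 [1011]: F1=0 F2=0 -> F1&~F2 -> 0
  row 12 [1100]: F1=1 F2=0 -> F1&~F2 -> 1
  row 13 [1101]: F1=0 F2=0 -> F1&~F2 -> 0
  row 14 [1110]: F1=0 F2=0 -> F1&~F2 -> 0
  row 15 [1111]: F1=1 F2=0 -> F1&~F2 -> 1
Full result column, 4 rows per line (u,v fixed per line; w,z runs 00..11 left to right):
  rows 0-3 [u,v=00]: 1001  = hex 9
  rows 4-7 [u,v=01]: 0000  = hex 0
  rows 8-11 [u,v=10]: 0110  = hex 6
  rows 12-15 [u,v=11]: 1001  = hex 9
Counterexample vector (row 0 .. row 15) = 1001000001101001
Output column grouped in 4s = 1001 0000 0110 1001 = 0x9069
Convert to decimal digit by digit (value = value*16 + digit):
  9 -> 9
  9*16 + 0 = 144
  144*16 + 6 = 2310
  2310*16 + 9 = 36969
Decimal = 36969

36969


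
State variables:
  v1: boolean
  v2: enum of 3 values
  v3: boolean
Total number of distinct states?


State space = product of domain sizes of all variables.
Domain sizes:
  v1 (boolean): 2
  v2 (enum of 3 values): 3
  v3 (boolean): 2
Product = 2 * 3 * 2 = 12

12


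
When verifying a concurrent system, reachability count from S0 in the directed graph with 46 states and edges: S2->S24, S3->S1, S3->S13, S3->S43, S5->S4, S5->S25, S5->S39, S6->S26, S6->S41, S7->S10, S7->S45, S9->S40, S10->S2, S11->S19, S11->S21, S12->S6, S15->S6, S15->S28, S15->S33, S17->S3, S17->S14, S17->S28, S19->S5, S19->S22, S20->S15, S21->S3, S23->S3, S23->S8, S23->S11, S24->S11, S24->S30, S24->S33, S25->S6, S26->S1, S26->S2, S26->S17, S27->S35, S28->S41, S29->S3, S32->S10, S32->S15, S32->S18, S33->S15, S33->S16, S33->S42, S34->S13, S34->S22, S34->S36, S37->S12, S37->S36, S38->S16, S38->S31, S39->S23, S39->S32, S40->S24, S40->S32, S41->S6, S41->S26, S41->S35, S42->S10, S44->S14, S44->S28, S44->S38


BFS from S0:
  layer 0: {S0}
Reachable set: {S0}
Count = 1

1


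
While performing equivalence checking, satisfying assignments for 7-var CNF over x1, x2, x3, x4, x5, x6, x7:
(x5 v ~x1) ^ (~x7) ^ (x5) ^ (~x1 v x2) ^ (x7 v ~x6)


CNF with 5 clauses over 7 vars (128 assignments).
An assignment satisfies CNF iff every clause has >=1 true literal.
Check each row (bits = x1,x2,x3,x4,x5,x6,x7; clause T/F shown):
  row 0 [0000000]: clauses=TTFTT -> 0
  row 1 [0000001]: clauses=TFFTT -> 0
  row 2 [0000010]: clauses=TTFTF -> 0
  row 3 [0000011]: clauses=TFFTT -> 0
  row 4 [0000100]: clauses=TTTTT -> 1
  (every remaining row is evaluated the same way; all 128 results are listed next)
Full result column, 8 rows per line (x1,x2,x3,x4 fixed per line; x5,x6,x7 runs 000..111 left to right):
  rows 0-7 [x1,x2,x3,x4=0000]: 00001000  (ones: 1)
  rows 8-15 [x1,x2,x3,x4=0001]: 00001000  (ones: 1)
  rows 16-23 [x1,x2,x3,x4=0010]: 00001000  (ones: 1)
  rows 24-31 [x1,x2,x3,x4=0011]: 00001000  (ones: 1)
  rows 32-39 [x1,x2,x3,x4=0100]: 00001000  (ones: 1)
  rows 40-47 [x1,x2,x3,x4=0101]: 00001000  (ones: 1)
  rows 48-55 [x1,x2,x3,x4=0110]: 00001000  (ones: 1)
  rows 56-63 [x1,x2,x3,x4=0111]: 00001000  (ones: 1)
  rows 64-71 [x1,x2,x3,x4=1000]: 00000000  (ones: 0)
  rows 72-79 [x1,x2,x3,x4=1001]: 00000000  (ones: 0)
  rows 80-87 [x1,x2,x3,x4=1010]: 00000000  (ones: 0)
  rows 88-95 [x1,x2,x3,x4=1011]: 00000000  (ones: 0)
  rows 96-103 [x1,x2,x3,x4=1100]: 00001000  (ones: 1)
  rows 104-111 [x1,x2,x3,x4=1101]: 00001000  (ones: 1)
  rows 112-119 [x1,x2,x3,x4=1110]: 00001000  (ones: 1)
  rows 120-127 [x1,x2,x3,x4=1111]: 00001000  (ones: 1)
Satisfying assignments = 1+1+1+1+1+1+1+1+0+0+0+0+1+1+1+1 = 12

12


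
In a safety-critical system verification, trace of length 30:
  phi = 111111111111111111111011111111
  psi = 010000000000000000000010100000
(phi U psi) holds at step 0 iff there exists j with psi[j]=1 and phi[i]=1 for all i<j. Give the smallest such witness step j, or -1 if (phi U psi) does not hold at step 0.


(phi U psi) at 0: need smallest j with psi[j]=1 and phi[i]=1 for all i in [0,j).
Scan from step 0:
  step 0: phi=1, psi=0 -> continue
  step 1: psi=1 and phi held for [0,1) -> witness found
Witness step = 1

1


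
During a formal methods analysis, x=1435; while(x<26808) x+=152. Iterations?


Step 1: x goes from 1435 toward 26808 by 152; the body runs while x<26808, so iterations = ceil((bound-start)/step)
Step 2: Distance=25373
Step 3: ceil(25373/152)=167

167


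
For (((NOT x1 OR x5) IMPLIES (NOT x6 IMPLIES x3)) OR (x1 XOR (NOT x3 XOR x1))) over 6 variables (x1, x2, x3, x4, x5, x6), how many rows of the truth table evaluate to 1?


Formula: (((NOT x1 OR x5) IMPLIES (NOT x6 IMPLIES x3)) OR (x1 XOR (NOT x3 XOR x1))) over 6 vars (64 rows)
Evaluate each row (x1, x2, x3, x4, x5, x6 as bits, MSB first):
  row 0 [000000]: (((NOT 0 OR 0) IMPLIES (NOT 0 IMPLIES 0)) OR (0 XOR (NOT 0 XOR 0))) -> 1
  row 1 [000001]: (((NOT 0 OR 0) IMPLIES (NOT 1 IMPLIES 0)) OR (0 XOR (NOT 0 XOR 0))) -> 1
  row 2 [000010]: (((NOT 0 OR 1) IMPLIES (NOT 0 IMPLIES 0)) OR (0 XOR (NOT 0 XOR 0))) -> 1
  row 3 [000011]: (((NOT 0 OR 1) IMPLIES (NOT 1 IMPLIES 0)) OR (0 XOR (NOT 0 XOR 0))) -> 1
  row 4 [000100]: (((NOT 0 OR 0) IMPLIES (NOT 0 IMPLIES 0)) OR (0 XOR (NOT 0 XOR 0))) -> 1
  (every remaining row is evaluated the same way; all 64 results are listed next)
Full result column, 8 rows per line (x1,x2,x3 fixed per line; x4,x5,x6 runs 000..111 left to right):
  rows 0-7 [x1,x2,x3=000]: 11111111  (ones: 8)
  rows 8-15 [x1,x2,x3=001]: 11111111  (ones: 8)
  rows 16-23 [x1,x2,x3=010]: 11111111  (ones: 8)
  rows 24-31 [x1,x2,x3=011]: 11111111  (ones: 8)
  rows 32-39 [x1,x2,x3=100]: 11111111  (ones: 8)
  rows 40-47 [x1,x2,x3=101]: 11111111  (ones: 8)
  rows 48-55 [x1,x2,x3=110]: 11111111  (ones: 8)
  rows 56-63 [x1,x2,x3=111]: 11111111  (ones: 8)
Count of 1-rows = 8+8+8+8+8+8+8+8 = 64

64


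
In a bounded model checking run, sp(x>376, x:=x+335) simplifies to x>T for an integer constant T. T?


Formula: sp(P, x:=E) = exists old_x. (x = E[old_x/x]) AND P[old_x/x] (old_x is the value of x before the assignment; eliminate old_x by solving x = E[old_x/x] for old_x)
Step 1: Precondition P: x>376, i.e. old_x > 376
Step 2: Assignment gives x = old_x + 335, so old_x = x - 335
Step 3: Substitute into P: x - 335 > 376
Step 4: Simplify: x > 376+335 = 711

711


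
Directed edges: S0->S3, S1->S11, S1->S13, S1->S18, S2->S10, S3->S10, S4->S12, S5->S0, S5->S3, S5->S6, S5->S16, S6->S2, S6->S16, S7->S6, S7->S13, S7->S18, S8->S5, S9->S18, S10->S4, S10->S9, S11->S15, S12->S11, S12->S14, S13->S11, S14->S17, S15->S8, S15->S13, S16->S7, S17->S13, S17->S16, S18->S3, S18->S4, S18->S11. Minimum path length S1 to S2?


BFS layer-by-layer from S1:
  dist 0: {S1}
  dist 1: {S11, S13, S18}
  dist 2: {S3, S4, S15}
  dist 3: {S8, S10, S12}
  dist 4: {S5, S9, S14}
  dist 5: {S0, S6, S16, S17}
  dist 6: {S2, S7}
  -> S2 reached at distance 6
Shortest path length = 6

6


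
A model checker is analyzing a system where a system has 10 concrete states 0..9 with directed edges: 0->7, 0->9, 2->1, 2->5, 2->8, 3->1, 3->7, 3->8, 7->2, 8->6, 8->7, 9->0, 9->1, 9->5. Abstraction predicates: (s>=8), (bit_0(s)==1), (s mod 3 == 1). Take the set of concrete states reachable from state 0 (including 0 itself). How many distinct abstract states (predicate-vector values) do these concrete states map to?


BFS from 0:
Concrete reachable: {0, 1, 2, 5, 6, 7, 8, 9}
Abstract via predicates (s>=8), (bit_0(s)==1), (s mod 3 == 1):
  (0,0,0) <- {0, 2, 6}
  (0,1,0) <- {5}
  (0,1,1) <- {1, 7}
  (1,0,0) <- {8}
  (1,1,0) <- {9}
Distinct abstract states = 5

5


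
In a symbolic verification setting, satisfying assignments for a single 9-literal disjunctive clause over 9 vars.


Step 1: Total=2^9=512
Step 2: Unsat when all 9 false: 2^0=1
Step 3: Sat=512-1=511

511


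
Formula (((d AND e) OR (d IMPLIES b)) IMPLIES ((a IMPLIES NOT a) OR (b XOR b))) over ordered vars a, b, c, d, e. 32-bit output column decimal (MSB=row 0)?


Formula: (((d AND e) OR (d IMPLIES b)) IMPLIES ((a IMPLIES NOT a) OR (b XOR b))) over a, b, c, d, e (32 rows)
Evaluate each row (bits = a,b,c,d,e, MSB first):
  row 0 [00000]: (((0 AND 0) OR (0 IMPLIES 0)) IMPLIES ((0 IMPLIES NOT 0) OR (0 XOR 0))) -> 1
  row 1 [00001]: (((0 AND 1) OR (0 IMPLIES 0)) IMPLIES ((0 IMPLIES NOT 0) OR (0 XOR 0))) -> 1
  row 2 [00010]: (((1 AND 0) OR (1 IMPLIES 0)) IMPLIES ((0 IMPLIES NOT 0) OR (0 XOR 0))) -> 1
  row 3 [00011]: (((1 AND 1) OR (1 IMPLIES 0)) IMPLIES ((0 IMPLIES NOT 0) OR (0 XOR 0))) -> 1
  row 4 [00100]: (((0 AND 0) OR (0 IMPLIES 0)) IMPLIES ((0 IMPLIES NOT 0) OR (0 XOR 0))) -> 1
  row 5 [00101]: (((0 AND 1) OR (0 IMPLIES 0)) IMPLIES ((0 IMPLIES NOT 0) OR (0 XOR 0))) -> 1
  row 6 [00110]: (((1 AND 0) OR (1 IMPLIES 0)) IMPLIES ((0 IMPLIES NOT 0) OR (0 XOR 0))) -> 1
  row 7 [00111]: (((1 AND 1) OR (1 IMPLIES 0)) IMPLIES ((0 IMPLIES NOT 0) OR (0 XOR 0))) -> 1
  row 8 [01000]: (((0 AND 0) OR (0 IMPLIES 1)) IMPLIES ((0 IMPLIES NOT 0) OR (1 XOR 1))) -> 1
  row 9 [01001]: (((0 AND 1) OR (0 IMPLIES 1)) IMPLIES ((0 IMPLIES NOT 0) OR (1 XOR 1))) -> 1
  row 10 [01010]: (((1 AND 0) OR (1 IMPLIES 1)) IMPLIES ((0 IMPLIES NOT 0) OR (1 XOR 1))) -> 1
  row 11 [01011]: (((1 AND 1) OR (1 IMPLIES 1)) IMPLIES ((0 IMPLIES NOT 0) OR (1 XOR 1))) -> 1
  row 12 [01100]: (((0 AND 0) OR (0 IMPLIES 1)) IMPLIES ((0 IMPLIES NOT 0) OR (1 XOR 1))) -> 1
  row 13 [01101]: (((0 AND 1) OR (0 IMPLIES 1)) IMPLIES ((0 IMPLIES NOT 0) OR (1 XOR 1))) -> 1
  row 14 [01110]: (((1 AND 0) OR (1 IMPLIES 1)) IMPLIES ((0 IMPLIES NOT 0) OR (1 XOR 1))) -> 1
  row 15 [01111]: (((1 AND 1) OR (1 IMPLIES 1)) IMPLIES ((0 IMPLIES NOT 0) OR (1 XOR 1))) -> 1
  row 16 [10000]: (((0 AND 0) OR (0 IMPLIES 0)) IMPLIES ((1 IMPLIES NOT 1) OR (0 XOR 0))) -> 0
  row 17 [10001]: (((0 AND 1) OR (0 IMPLIES 0)) IMPLIES ((1 IMPLIES NOT 1) OR (0 XOR 0))) -> 0
  row 18 [10010]: (((1 AND 0) OR (1 IMPLIES 0)) IMPLIES ((1 IMPLIES NOT 1) OR (0 XOR 0))) -> 1
  row 19 [10011]: (((1 AND 1) OR (1 IMPLIES 0)) IMPLIES ((1 IMPLIES NOT 1) OR (0 XOR 0))) -> 0
  row 20 [10100]: (((0 AND 0) OR (0 IMPLIES 0)) IMPLIES ((1 IMPLIES NOT 1) OR (0 XOR 0))) -> 0
  row 21 [10101]: (((0 AND 1) OR (0 IMPLIES 0)) IMPLIES ((1 IMPLIES NOT 1) OR (0 XOR 0))) -> 0
  row 22 [10110]: (((1 AND 0) OR (1 IMPLIES 0)) IMPLIES ((1 IMPLIES NOT 1) OR (0 XOR 0))) -> 1
  row 23 [10111]: (((1 AND 1) OR (1 IMPLIES 0)) IMPLIES ((1 IMPLIES NOT 1) OR (0 XOR 0))) -> 0
  row 24 [11000]: (((0 AND 0) OR (0 IMPLIES 1)) IMPLIES ((1 IMPLIES NOT 1) OR (1 XOR 1))) -> 0
  row 25 [11001]: (((0 AND 1) OR (0 IMPLIES 1)) IMPLIES ((1 IMPLIES NOT 1) OR (1 XOR 1))) -> 0
  row 26 [11010]: (((1 AND 0) OR (1 IMPLIES 1)) IMPLIES ((1 IMPLIES NOT 1) OR (1 XOR 1))) -> 0
  row 27 [11011]: (((1 AND 1) OR (1 IMPLIES 1)) IMPLIES ((1 IMPLIES NOT 1) OR (1 XOR 1))) -> 0
  row 28 [11100]: (((0 AND 0) OR (0 IMPLIES 1)) IMPLIES ((1 IMPLIES NOT 1) OR (1 XOR 1))) -> 0
  row 29 [11101]: (((0 AND 1) OR (0 IMPLIES 1)) IMPLIES ((1 IMPLIES NOT 1) OR (1 XOR 1))) -> 0
  row 30 [11110]: (((1 AND 0) OR (1 IMPLIES 1)) IMPLIES ((1 IMPLIES NOT 1) OR (1 XOR 1))) -> 0
  row 31 [11111]: (((1 AND 1) OR (1 IMPLIES 1)) IMPLIES ((1 IMPLIES NOT 1) OR (1 XOR 1))) -> 0
Full result column, 4 rows per line (a,b,c fixed per line; d,e runs 00..11 left to right):
  rows 0-3 [a,b,c=000]: 1111  = hex F
  rows 4-7 [a,b,c=001]: 1111  = hex F
  rows 8-11 [a,b,c=010]: 1111  = hex F
  rows 12-15 [a,b,c=011]: 1111  = hex F
  rows 16-19 [a,b,c=100]: 0010  = hex 2
  rows 20-23 [a,b,c=101]: 0010  = hex 2
  rows 24-27 [a,b,c=110]: 0000  = hex 0
  rows 28-31 [a,b,c=111]: 0000  = hex 0
Output column (row 0 .. row 31) = 11111111111111110010001000000000
Output column grouped in 4s = 1111 1111 1111 1111 0010 0010 0000 0000 = 0xFFFF2200
Convert to decimal digit by digit (value = value*16 + digit):
  F -> 15
  15*16 + 15 (F) = 255
  255*16 + 15 (F) = 4095
  4095*16 + 15 (F) = 65535
  65535*16 + 2 = 1048562
  1048562*16 + 2 = 16776994
  16776994*16 + 0 = 268431904
  268431904*16 + 0 = 4294910464
Decimal = 4294910464

4294910464


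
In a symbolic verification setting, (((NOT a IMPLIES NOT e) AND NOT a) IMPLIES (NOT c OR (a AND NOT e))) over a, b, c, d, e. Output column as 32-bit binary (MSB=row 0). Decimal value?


Formula: (((NOT a IMPLIES NOT e) AND NOT a) IMPLIES (NOT c OR (a AND NOT e))) over a, b, c, d, e (32 rows)
Evaluate each row (bits = a,b,c,d,e, MSB first):
  row 0 [00000]: (((NOT 0 IMPLIES NOT 0) AND NOT 0) IMPLIES (NOT 0 OR (0 AND NOT 0))) -> 1
  row 1 [00001]: (((NOT 0 IMPLIES NOT 1) AND NOT 0) IMPLIES (NOT 0 OR (0 AND NOT 1))) -> 1
  row 2 [00010]: (((NOT 0 IMPLIES NOT 0) AND NOT 0) IMPLIES (NOT 0 OR (0 AND NOT 0))) -> 1
  row 3 [00011]: (((NOT 0 IMPLIES NOT 1) AND NOT 0) IMPLIES (NOT 0 OR (0 AND NOT 1))) -> 1
  row 4 [00100]: (((NOT 0 IMPLIES NOT 0) AND NOT 0) IMPLIES (NOT 1 OR (0 AND NOT 0))) -> 0
  row 5 [00101]: (((NOT 0 IMPLIES NOT 1) AND NOT 0) IMPLIES (NOT 1 OR (0 AND NOT 1))) -> 1
  row 6 [00110]: (((NOT 0 IMPLIES NOT 0) AND NOT 0) IMPLIES (NOT 1 OR (0 AND NOT 0))) -> 0
  row 7 [00111]: (((NOT 0 IMPLIES NOT 1) AND NOT 0) IMPLIES (NOT 1 OR (0 AND NOT 1))) -> 1
  row 8 [01000]: (((NOT 0 IMPLIES NOT 0) AND NOT 0) IMPLIES (NOT 0 OR (0 AND NOT 0))) -> 1
  row 9 [01001]: (((NOT 0 IMPLIES NOT 1) AND NOT 0) IMPLIES (NOT 0 OR (0 AND NOT 1))) -> 1
  row 10 [01010]: (((NOT 0 IMPLIES NOT 0) AND NOT 0) IMPLIES (NOT 0 OR (0 AND NOT 0))) -> 1
  row 11 [01011]: (((NOT 0 IMPLIES NOT 1) AND NOT 0) IMPLIES (NOT 0 OR (0 AND NOT 1))) -> 1
  row 12 [01100]: (((NOT 0 IMPLIES NOT 0) AND NOT 0) IMPLIES (NOT 1 OR (0 AND NOT 0))) -> 0
  row 13 [01101]: (((NOT 0 IMPLIES NOT 1) AND NOT 0) IMPLIES (NOT 1 OR (0 AND NOT 1))) -> 1
  row 14 [01110]: (((NOT 0 IMPLIES NOT 0) AND NOT 0) IMPLIES (NOT 1 OR (0 AND NOT 0))) -> 0
  row 15 [01111]: (((NOT 0 IMPLIES NOT 1) AND NOT 0) IMPLIES (NOT 1 OR (0 AND NOT 1))) -> 1
  row 16 [10000]: (((NOT 1 IMPLIES NOT 0) AND NOT 1) IMPLIES (NOT 0 OR (1 AND NOT 0))) -> 1
  row 17 [10001]: (((NOT 1 IMPLIES NOT 1) AND NOT 1) IMPLIES (NOT 0 OR (1 AND NOT 1))) -> 1
  row 18 [10010]: (((NOT 1 IMPLIES NOT 0) AND NOT 1) IMPLIES (NOT 0 OR (1 AND NOT 0))) -> 1
  row 19 [10011]: (((NOT 1 IMPLIES NOT 1) AND NOT 1) IMPLIES (NOT 0 OR (1 AND NOT 1))) -> 1
  row 20 [10100]: (((NOT 1 IMPLIES NOT 0) AND NOT 1) IMPLIES (NOT 1 OR (1 AND NOT 0))) -> 1
  row 21 [10101]: (((NOT 1 IMPLIES NOT 1) AND NOT 1) IMPLIES (NOT 1 OR (1 AND NOT 1))) -> 1
  row 22 [10110]: (((NOT 1 IMPLIES NOT 0) AND NOT 1) IMPLIES (NOT 1 OR (1 AND NOT 0))) -> 1
  row 23 [10111]: (((NOT 1 IMPLIES NOT 1) AND NOT 1) IMPLIES (NOT 1 OR (1 AND NOT 1))) -> 1
  row 24 [11000]: (((NOT 1 IMPLIES NOT 0) AND NOT 1) IMPLIES (NOT 0 OR (1 AND NOT 0))) -> 1
  row 25 [11001]: (((NOT 1 IMPLIES NOT 1) AND NOT 1) IMPLIES (NOT 0 OR (1 AND NOT 1))) -> 1
  row 26 [11010]: (((NOT 1 IMPLIES NOT 0) AND NOT 1) IMPLIES (NOT 0 OR (1 AND NOT 0))) -> 1
  row 27 [11011]: (((NOT 1 IMPLIES NOT 1) AND NOT 1) IMPLIES (NOT 0 OR (1 AND NOT 1))) -> 1
  row 28 [11100]: (((NOT 1 IMPLIES NOT 0) AND NOT 1) IMPLIES (NOT 1 OR (1 AND NOT 0))) -> 1
  row 29 [11101]: (((NOT 1 IMPLIES NOT 1) AND NOT 1) IMPLIES (NOT 1 OR (1 AND NOT 1))) -> 1
  row 30 [11110]: (((NOT 1 IMPLIES NOT 0) AND NOT 1) IMPLIES (NOT 1 OR (1 AND NOT 0))) -> 1
  row 31 [11111]: (((NOT 1 IMPLIES NOT 1) AND NOT 1) IMPLIES (NOT 1 OR (1 AND NOT 1))) -> 1
Full result column, 4 rows per line (a,b,c fixed per line; d,e runs 00..11 left to right):
  rows 0-3 [a,b,c=000]: 1111  = hex F
  rows 4-7 [a,b,c=001]: 0101  = hex 5
  rows 8-11 [a,b,c=010]: 1111  = hex F
  rows 12-15 [a,b,c=011]: 0101  = hex 5
  rows 16-19 [a,b,c=100]: 1111  = hex F
  rows 20-23 [a,b,c=101]: 1111  = hex F
  rows 24-27 [a,b,c=110]: 1111  = hex F
  rows 28-31 [a,b,c=111]: 1111  = hex F
Output column (row 0 .. row 31) = 11110101111101011111111111111111
Output column grouped in 4s = 1111 0101 1111 0101 1111 1111 1111 1111 = 0xF5F5FFFF
Convert to decimal digit by digit (value = value*16 + digit):
  F -> 15
  15*16 + 5 = 245
  245*16 + 15 (F) = 3935
  3935*16 + 5 = 62965
  62965*16 + 15 (F) = 1007455
  1007455*16 + 15 (F) = 16119295
  16119295*16 + 15 (F) = 257908735
  257908735*16 + 15 (F) = 4126539775
Decimal = 4126539775

4126539775


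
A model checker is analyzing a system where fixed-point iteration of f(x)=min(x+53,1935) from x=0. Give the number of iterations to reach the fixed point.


Step 1: x=0, cap=1935, increment=53
Step 2: x grows by 53 each step until capped at 1935; fixed point is x=1935
Step 3: iterations = ceil(1935/53) = 37

37


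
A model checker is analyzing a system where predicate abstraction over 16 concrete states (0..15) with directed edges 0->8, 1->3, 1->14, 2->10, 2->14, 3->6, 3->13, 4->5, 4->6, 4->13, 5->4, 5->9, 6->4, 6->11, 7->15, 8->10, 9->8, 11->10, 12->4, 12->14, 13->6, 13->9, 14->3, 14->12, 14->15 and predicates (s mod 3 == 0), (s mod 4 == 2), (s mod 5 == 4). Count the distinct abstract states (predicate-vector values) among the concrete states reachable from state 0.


BFS from 0:
Concrete reachable: {0, 8, 10}
Abstract via predicates (s mod 3 == 0), (s mod 4 == 2), (s mod 5 == 4):
  (0,0,0) <- {8}
  (0,1,0) <- {10}
  (1,0,0) <- {0}
Distinct abstract states = 3

3


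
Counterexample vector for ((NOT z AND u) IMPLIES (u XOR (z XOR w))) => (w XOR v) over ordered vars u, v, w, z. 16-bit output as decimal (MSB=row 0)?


F1 = ((NOT z AND u) IMPLIES (u XOR (z XOR w)))
F2 = (w XOR v)
Counterexample to F1=>F2 is where F1=1 and F2=0.
Evaluate each row (bits = u,v,w,z, MSB first):
  row 0 [0000]: F1=1 F2=0 -> F1&~F2 -> 1
  row 1 [0001]: F1=1 F2=0 -> F1&~F2 -> 1
  row 2 [0010]: F1=1 F2=1 -> F1&~F2 -> 0
  row 3 [0011]: F1=1 F2=1 -> F1&~F2 -> 0
  row 4 [0100]: F1=1 F2=1 -> F1&~F2 -> 0
  row 5 [0101]: F1=1 F2=1 -> F1&~F2 -> 0
  row 6 [0110]: F1=1 F2=0 -> F1&~F2 -> 1
  row 7 [0111]: F1=1 F2=0 -> F1&~F2 -> 1
  row 8 [1000]: F1=1 F2=0 -> F1&~F2 -> 1
  row 9 [1001]: F1=1 F2=0 -> F1&~F2 -> 1
  row 10 [1010]: F1=0 F2=1 -> F1&~F2 -> 0
  row 11 [1011]: F1=1 F2=1 -> F1&~F2 -> 0
  row 12 [1100]: F1=1 F2=1 -> F1&~F2 -> 0
  row 13 [1101]: F1=1 F2=1 -> F1&~F2 -> 0
  row 14 [1110]: F1=0 F2=0 -> F1&~F2 -> 0
  row 15 [1111]: F1=1 F2=0 -> F1&~F2 -> 1
Full result column, 4 rows per line (u,v fixed per line; w,z runs 00..11 left to right):
  rows 0-3 [u,v=00]: 1100  = hex C
  rows 4-7 [u,v=01]: 0011  = hex 3
  rows 8-11 [u,v=10]: 1100  = hex C
  rows 12-15 [u,v=11]: 0001  = hex 1
Counterexample vector (row 0 .. row 15) = 1100001111000001
Output column grouped in 4s = 1100 0011 1100 0001 = 0xC3C1
Convert to decimal digit by digit (value = value*16 + digit):
  C -> 12
  12*16 + 3 = 195
  195*16 + 12 (C) = 3132
  3132*16 + 1 = 50113
Decimal = 50113

50113
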